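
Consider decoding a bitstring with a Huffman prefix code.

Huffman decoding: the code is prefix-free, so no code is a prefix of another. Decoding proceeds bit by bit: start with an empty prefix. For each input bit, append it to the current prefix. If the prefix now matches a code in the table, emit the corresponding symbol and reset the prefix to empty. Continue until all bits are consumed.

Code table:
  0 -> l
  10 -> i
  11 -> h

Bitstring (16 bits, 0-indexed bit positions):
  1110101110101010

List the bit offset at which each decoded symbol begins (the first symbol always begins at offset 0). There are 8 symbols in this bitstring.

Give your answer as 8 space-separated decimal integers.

Bit 0: prefix='1' (no match yet)
Bit 1: prefix='11' -> emit 'h', reset
Bit 2: prefix='1' (no match yet)
Bit 3: prefix='10' -> emit 'i', reset
Bit 4: prefix='1' (no match yet)
Bit 5: prefix='10' -> emit 'i', reset
Bit 6: prefix='1' (no match yet)
Bit 7: prefix='11' -> emit 'h', reset
Bit 8: prefix='1' (no match yet)
Bit 9: prefix='10' -> emit 'i', reset
Bit 10: prefix='1' (no match yet)
Bit 11: prefix='10' -> emit 'i', reset
Bit 12: prefix='1' (no match yet)
Bit 13: prefix='10' -> emit 'i', reset
Bit 14: prefix='1' (no match yet)
Bit 15: prefix='10' -> emit 'i', reset

Answer: 0 2 4 6 8 10 12 14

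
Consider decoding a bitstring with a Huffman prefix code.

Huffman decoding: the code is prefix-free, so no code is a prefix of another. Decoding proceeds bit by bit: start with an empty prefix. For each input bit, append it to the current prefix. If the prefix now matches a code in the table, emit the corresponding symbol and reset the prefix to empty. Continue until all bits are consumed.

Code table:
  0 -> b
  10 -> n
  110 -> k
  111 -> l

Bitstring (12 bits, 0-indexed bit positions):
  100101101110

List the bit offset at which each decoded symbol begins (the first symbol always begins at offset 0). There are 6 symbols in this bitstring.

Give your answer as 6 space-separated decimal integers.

Bit 0: prefix='1' (no match yet)
Bit 1: prefix='10' -> emit 'n', reset
Bit 2: prefix='0' -> emit 'b', reset
Bit 3: prefix='1' (no match yet)
Bit 4: prefix='10' -> emit 'n', reset
Bit 5: prefix='1' (no match yet)
Bit 6: prefix='11' (no match yet)
Bit 7: prefix='110' -> emit 'k', reset
Bit 8: prefix='1' (no match yet)
Bit 9: prefix='11' (no match yet)
Bit 10: prefix='111' -> emit 'l', reset
Bit 11: prefix='0' -> emit 'b', reset

Answer: 0 2 3 5 8 11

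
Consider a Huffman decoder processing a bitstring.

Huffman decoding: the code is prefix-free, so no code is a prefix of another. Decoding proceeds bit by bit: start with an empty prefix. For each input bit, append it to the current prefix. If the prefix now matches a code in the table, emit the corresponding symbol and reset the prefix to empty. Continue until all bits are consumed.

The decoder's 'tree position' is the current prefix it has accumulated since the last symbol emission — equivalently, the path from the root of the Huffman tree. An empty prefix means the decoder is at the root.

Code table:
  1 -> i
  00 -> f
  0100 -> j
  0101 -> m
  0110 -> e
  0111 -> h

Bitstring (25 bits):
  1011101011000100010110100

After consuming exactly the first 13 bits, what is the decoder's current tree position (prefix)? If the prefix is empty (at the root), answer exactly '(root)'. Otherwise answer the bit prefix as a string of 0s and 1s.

Bit 0: prefix='1' -> emit 'i', reset
Bit 1: prefix='0' (no match yet)
Bit 2: prefix='01' (no match yet)
Bit 3: prefix='011' (no match yet)
Bit 4: prefix='0111' -> emit 'h', reset
Bit 5: prefix='0' (no match yet)
Bit 6: prefix='01' (no match yet)
Bit 7: prefix='010' (no match yet)
Bit 8: prefix='0101' -> emit 'm', reset
Bit 9: prefix='1' -> emit 'i', reset
Bit 10: prefix='0' (no match yet)
Bit 11: prefix='00' -> emit 'f', reset
Bit 12: prefix='0' (no match yet)

Answer: 0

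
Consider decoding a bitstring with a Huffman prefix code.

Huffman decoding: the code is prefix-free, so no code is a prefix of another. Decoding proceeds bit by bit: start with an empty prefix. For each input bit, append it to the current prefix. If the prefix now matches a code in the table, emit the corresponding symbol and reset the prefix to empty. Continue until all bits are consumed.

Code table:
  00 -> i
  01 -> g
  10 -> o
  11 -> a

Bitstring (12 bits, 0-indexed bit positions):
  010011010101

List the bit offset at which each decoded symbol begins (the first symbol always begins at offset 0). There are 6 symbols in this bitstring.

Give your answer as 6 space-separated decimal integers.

Bit 0: prefix='0' (no match yet)
Bit 1: prefix='01' -> emit 'g', reset
Bit 2: prefix='0' (no match yet)
Bit 3: prefix='00' -> emit 'i', reset
Bit 4: prefix='1' (no match yet)
Bit 5: prefix='11' -> emit 'a', reset
Bit 6: prefix='0' (no match yet)
Bit 7: prefix='01' -> emit 'g', reset
Bit 8: prefix='0' (no match yet)
Bit 9: prefix='01' -> emit 'g', reset
Bit 10: prefix='0' (no match yet)
Bit 11: prefix='01' -> emit 'g', reset

Answer: 0 2 4 6 8 10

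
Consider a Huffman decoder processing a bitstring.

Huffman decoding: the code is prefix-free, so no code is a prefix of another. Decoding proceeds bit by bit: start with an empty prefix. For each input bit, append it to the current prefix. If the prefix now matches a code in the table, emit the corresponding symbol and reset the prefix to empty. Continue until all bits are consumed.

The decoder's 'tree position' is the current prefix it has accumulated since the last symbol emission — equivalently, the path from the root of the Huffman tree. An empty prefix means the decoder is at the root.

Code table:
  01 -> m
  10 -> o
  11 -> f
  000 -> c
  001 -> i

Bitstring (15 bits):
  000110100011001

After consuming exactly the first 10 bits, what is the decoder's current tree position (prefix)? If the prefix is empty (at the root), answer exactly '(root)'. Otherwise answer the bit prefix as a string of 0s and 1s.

Bit 0: prefix='0' (no match yet)
Bit 1: prefix='00' (no match yet)
Bit 2: prefix='000' -> emit 'c', reset
Bit 3: prefix='1' (no match yet)
Bit 4: prefix='11' -> emit 'f', reset
Bit 5: prefix='0' (no match yet)
Bit 6: prefix='01' -> emit 'm', reset
Bit 7: prefix='0' (no match yet)
Bit 8: prefix='00' (no match yet)
Bit 9: prefix='000' -> emit 'c', reset

Answer: (root)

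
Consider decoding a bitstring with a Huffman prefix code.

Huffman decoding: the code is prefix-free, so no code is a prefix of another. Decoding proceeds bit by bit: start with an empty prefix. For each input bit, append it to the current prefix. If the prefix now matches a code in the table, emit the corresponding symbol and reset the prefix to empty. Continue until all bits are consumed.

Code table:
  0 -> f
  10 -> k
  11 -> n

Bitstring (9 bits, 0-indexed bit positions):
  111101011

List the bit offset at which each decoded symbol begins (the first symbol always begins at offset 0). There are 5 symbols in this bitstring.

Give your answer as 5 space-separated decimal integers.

Answer: 0 2 4 5 7

Derivation:
Bit 0: prefix='1' (no match yet)
Bit 1: prefix='11' -> emit 'n', reset
Bit 2: prefix='1' (no match yet)
Bit 3: prefix='11' -> emit 'n', reset
Bit 4: prefix='0' -> emit 'f', reset
Bit 5: prefix='1' (no match yet)
Bit 6: prefix='10' -> emit 'k', reset
Bit 7: prefix='1' (no match yet)
Bit 8: prefix='11' -> emit 'n', reset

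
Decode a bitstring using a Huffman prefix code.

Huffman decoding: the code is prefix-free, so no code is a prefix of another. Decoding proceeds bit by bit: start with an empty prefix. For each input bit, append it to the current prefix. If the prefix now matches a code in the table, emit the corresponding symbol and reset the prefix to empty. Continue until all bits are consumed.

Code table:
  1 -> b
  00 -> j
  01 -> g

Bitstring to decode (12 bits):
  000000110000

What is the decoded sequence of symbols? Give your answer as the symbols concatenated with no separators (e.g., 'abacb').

Answer: jjjbbjj

Derivation:
Bit 0: prefix='0' (no match yet)
Bit 1: prefix='00' -> emit 'j', reset
Bit 2: prefix='0' (no match yet)
Bit 3: prefix='00' -> emit 'j', reset
Bit 4: prefix='0' (no match yet)
Bit 5: prefix='00' -> emit 'j', reset
Bit 6: prefix='1' -> emit 'b', reset
Bit 7: prefix='1' -> emit 'b', reset
Bit 8: prefix='0' (no match yet)
Bit 9: prefix='00' -> emit 'j', reset
Bit 10: prefix='0' (no match yet)
Bit 11: prefix='00' -> emit 'j', reset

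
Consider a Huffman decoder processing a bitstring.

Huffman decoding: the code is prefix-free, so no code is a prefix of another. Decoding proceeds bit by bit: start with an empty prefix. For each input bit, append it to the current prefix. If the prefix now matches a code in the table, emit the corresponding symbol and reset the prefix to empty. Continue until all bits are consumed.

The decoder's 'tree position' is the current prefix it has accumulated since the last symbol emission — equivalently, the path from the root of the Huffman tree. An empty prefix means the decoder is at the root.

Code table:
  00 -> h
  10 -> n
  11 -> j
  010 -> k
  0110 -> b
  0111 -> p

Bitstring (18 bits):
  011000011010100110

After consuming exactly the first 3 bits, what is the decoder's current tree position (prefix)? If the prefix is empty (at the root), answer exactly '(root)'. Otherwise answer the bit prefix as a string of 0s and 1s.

Bit 0: prefix='0' (no match yet)
Bit 1: prefix='01' (no match yet)
Bit 2: prefix='011' (no match yet)

Answer: 011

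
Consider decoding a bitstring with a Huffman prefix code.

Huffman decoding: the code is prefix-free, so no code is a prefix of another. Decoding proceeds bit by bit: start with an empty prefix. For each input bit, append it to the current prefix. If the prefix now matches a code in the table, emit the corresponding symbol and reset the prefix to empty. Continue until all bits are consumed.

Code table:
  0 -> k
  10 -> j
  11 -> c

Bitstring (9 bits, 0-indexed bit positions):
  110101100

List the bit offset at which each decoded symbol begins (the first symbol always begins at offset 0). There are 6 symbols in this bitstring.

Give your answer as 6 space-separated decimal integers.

Answer: 0 2 3 5 7 8

Derivation:
Bit 0: prefix='1' (no match yet)
Bit 1: prefix='11' -> emit 'c', reset
Bit 2: prefix='0' -> emit 'k', reset
Bit 3: prefix='1' (no match yet)
Bit 4: prefix='10' -> emit 'j', reset
Bit 5: prefix='1' (no match yet)
Bit 6: prefix='11' -> emit 'c', reset
Bit 7: prefix='0' -> emit 'k', reset
Bit 8: prefix='0' -> emit 'k', reset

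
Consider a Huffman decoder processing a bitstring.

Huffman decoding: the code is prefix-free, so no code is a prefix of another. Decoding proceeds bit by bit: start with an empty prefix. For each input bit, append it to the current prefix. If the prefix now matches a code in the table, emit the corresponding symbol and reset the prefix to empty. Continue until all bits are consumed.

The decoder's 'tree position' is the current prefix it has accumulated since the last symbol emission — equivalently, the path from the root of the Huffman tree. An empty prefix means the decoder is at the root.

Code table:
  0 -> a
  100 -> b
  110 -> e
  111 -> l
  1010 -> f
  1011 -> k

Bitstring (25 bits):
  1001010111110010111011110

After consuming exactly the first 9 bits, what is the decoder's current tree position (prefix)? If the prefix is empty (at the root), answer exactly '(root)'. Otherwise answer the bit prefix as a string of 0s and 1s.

Bit 0: prefix='1' (no match yet)
Bit 1: prefix='10' (no match yet)
Bit 2: prefix='100' -> emit 'b', reset
Bit 3: prefix='1' (no match yet)
Bit 4: prefix='10' (no match yet)
Bit 5: prefix='101' (no match yet)
Bit 6: prefix='1010' -> emit 'f', reset
Bit 7: prefix='1' (no match yet)
Bit 8: prefix='11' (no match yet)

Answer: 11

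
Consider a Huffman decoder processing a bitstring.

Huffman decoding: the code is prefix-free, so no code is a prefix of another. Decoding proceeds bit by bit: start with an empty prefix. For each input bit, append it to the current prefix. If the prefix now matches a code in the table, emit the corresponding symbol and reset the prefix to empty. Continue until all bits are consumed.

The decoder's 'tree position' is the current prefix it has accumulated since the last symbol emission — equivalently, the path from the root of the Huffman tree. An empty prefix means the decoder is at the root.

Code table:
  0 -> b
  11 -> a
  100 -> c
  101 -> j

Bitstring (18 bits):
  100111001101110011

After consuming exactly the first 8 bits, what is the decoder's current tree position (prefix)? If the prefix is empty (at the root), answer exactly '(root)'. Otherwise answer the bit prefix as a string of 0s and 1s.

Bit 0: prefix='1' (no match yet)
Bit 1: prefix='10' (no match yet)
Bit 2: prefix='100' -> emit 'c', reset
Bit 3: prefix='1' (no match yet)
Bit 4: prefix='11' -> emit 'a', reset
Bit 5: prefix='1' (no match yet)
Bit 6: prefix='10' (no match yet)
Bit 7: prefix='100' -> emit 'c', reset

Answer: (root)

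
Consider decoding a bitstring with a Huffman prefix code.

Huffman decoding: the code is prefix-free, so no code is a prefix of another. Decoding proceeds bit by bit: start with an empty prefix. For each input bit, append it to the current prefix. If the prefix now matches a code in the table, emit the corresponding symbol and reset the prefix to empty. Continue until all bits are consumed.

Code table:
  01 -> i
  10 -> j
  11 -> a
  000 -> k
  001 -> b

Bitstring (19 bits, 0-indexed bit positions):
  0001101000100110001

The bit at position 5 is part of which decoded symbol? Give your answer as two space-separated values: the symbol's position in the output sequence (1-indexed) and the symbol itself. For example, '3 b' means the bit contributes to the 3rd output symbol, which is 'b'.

Bit 0: prefix='0' (no match yet)
Bit 1: prefix='00' (no match yet)
Bit 2: prefix='000' -> emit 'k', reset
Bit 3: prefix='1' (no match yet)
Bit 4: prefix='11' -> emit 'a', reset
Bit 5: prefix='0' (no match yet)
Bit 6: prefix='01' -> emit 'i', reset
Bit 7: prefix='0' (no match yet)
Bit 8: prefix='00' (no match yet)
Bit 9: prefix='000' -> emit 'k', reset

Answer: 3 i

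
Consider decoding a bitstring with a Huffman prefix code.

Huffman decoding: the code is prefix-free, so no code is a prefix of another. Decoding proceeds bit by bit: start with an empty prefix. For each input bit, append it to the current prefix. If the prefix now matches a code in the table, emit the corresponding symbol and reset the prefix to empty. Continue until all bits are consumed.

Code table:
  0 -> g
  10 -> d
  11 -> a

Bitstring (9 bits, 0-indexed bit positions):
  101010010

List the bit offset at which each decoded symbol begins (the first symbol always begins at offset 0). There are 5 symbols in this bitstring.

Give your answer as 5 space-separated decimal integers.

Answer: 0 2 4 6 7

Derivation:
Bit 0: prefix='1' (no match yet)
Bit 1: prefix='10' -> emit 'd', reset
Bit 2: prefix='1' (no match yet)
Bit 3: prefix='10' -> emit 'd', reset
Bit 4: prefix='1' (no match yet)
Bit 5: prefix='10' -> emit 'd', reset
Bit 6: prefix='0' -> emit 'g', reset
Bit 7: prefix='1' (no match yet)
Bit 8: prefix='10' -> emit 'd', reset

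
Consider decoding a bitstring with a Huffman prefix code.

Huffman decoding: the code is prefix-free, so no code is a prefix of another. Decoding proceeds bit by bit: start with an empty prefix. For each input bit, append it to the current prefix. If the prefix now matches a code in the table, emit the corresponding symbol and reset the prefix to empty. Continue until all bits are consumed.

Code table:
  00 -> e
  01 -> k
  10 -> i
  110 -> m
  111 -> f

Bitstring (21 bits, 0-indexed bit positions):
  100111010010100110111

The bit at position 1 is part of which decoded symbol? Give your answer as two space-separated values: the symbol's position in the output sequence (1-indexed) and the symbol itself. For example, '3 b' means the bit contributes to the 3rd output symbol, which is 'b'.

Answer: 1 i

Derivation:
Bit 0: prefix='1' (no match yet)
Bit 1: prefix='10' -> emit 'i', reset
Bit 2: prefix='0' (no match yet)
Bit 3: prefix='01' -> emit 'k', reset
Bit 4: prefix='1' (no match yet)
Bit 5: prefix='11' (no match yet)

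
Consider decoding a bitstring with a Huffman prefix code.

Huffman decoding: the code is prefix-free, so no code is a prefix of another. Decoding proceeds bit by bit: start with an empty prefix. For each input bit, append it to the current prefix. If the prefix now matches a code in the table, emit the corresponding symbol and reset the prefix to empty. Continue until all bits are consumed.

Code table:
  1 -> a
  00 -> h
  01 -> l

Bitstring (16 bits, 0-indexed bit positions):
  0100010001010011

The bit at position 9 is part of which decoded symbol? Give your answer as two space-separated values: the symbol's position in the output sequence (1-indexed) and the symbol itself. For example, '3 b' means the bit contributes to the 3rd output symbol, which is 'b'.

Answer: 5 l

Derivation:
Bit 0: prefix='0' (no match yet)
Bit 1: prefix='01' -> emit 'l', reset
Bit 2: prefix='0' (no match yet)
Bit 3: prefix='00' -> emit 'h', reset
Bit 4: prefix='0' (no match yet)
Bit 5: prefix='01' -> emit 'l', reset
Bit 6: prefix='0' (no match yet)
Bit 7: prefix='00' -> emit 'h', reset
Bit 8: prefix='0' (no match yet)
Bit 9: prefix='01' -> emit 'l', reset
Bit 10: prefix='0' (no match yet)
Bit 11: prefix='01' -> emit 'l', reset
Bit 12: prefix='0' (no match yet)
Bit 13: prefix='00' -> emit 'h', reset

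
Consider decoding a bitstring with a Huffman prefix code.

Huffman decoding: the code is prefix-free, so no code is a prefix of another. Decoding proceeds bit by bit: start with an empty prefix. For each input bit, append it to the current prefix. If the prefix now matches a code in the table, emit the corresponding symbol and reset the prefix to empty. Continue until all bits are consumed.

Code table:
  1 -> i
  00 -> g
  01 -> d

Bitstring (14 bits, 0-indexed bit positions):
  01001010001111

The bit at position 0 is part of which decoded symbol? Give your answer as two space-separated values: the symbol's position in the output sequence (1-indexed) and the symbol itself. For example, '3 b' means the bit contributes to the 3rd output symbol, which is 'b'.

Bit 0: prefix='0' (no match yet)
Bit 1: prefix='01' -> emit 'd', reset
Bit 2: prefix='0' (no match yet)
Bit 3: prefix='00' -> emit 'g', reset
Bit 4: prefix='1' -> emit 'i', reset

Answer: 1 d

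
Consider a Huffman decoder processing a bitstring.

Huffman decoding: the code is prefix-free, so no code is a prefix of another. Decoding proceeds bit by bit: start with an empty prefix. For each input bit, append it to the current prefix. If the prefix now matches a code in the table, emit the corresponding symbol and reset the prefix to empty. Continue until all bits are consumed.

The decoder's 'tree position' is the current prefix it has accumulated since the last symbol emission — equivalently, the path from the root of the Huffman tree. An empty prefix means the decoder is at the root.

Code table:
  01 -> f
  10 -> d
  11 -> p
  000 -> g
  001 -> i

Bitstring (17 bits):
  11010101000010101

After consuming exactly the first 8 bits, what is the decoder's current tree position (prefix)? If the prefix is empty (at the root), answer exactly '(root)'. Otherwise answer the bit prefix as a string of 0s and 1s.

Bit 0: prefix='1' (no match yet)
Bit 1: prefix='11' -> emit 'p', reset
Bit 2: prefix='0' (no match yet)
Bit 3: prefix='01' -> emit 'f', reset
Bit 4: prefix='0' (no match yet)
Bit 5: prefix='01' -> emit 'f', reset
Bit 6: prefix='0' (no match yet)
Bit 7: prefix='01' -> emit 'f', reset

Answer: (root)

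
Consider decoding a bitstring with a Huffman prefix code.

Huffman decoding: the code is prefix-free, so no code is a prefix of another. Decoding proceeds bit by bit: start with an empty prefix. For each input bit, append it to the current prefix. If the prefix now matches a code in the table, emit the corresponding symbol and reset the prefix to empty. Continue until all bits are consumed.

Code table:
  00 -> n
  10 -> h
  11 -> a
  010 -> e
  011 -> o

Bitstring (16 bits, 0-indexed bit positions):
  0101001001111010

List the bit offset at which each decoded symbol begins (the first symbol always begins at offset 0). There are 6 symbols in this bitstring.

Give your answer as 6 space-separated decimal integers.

Bit 0: prefix='0' (no match yet)
Bit 1: prefix='01' (no match yet)
Bit 2: prefix='010' -> emit 'e', reset
Bit 3: prefix='1' (no match yet)
Bit 4: prefix='10' -> emit 'h', reset
Bit 5: prefix='0' (no match yet)
Bit 6: prefix='01' (no match yet)
Bit 7: prefix='010' -> emit 'e', reset
Bit 8: prefix='0' (no match yet)
Bit 9: prefix='01' (no match yet)
Bit 10: prefix='011' -> emit 'o', reset
Bit 11: prefix='1' (no match yet)
Bit 12: prefix='11' -> emit 'a', reset
Bit 13: prefix='0' (no match yet)
Bit 14: prefix='01' (no match yet)
Bit 15: prefix='010' -> emit 'e', reset

Answer: 0 3 5 8 11 13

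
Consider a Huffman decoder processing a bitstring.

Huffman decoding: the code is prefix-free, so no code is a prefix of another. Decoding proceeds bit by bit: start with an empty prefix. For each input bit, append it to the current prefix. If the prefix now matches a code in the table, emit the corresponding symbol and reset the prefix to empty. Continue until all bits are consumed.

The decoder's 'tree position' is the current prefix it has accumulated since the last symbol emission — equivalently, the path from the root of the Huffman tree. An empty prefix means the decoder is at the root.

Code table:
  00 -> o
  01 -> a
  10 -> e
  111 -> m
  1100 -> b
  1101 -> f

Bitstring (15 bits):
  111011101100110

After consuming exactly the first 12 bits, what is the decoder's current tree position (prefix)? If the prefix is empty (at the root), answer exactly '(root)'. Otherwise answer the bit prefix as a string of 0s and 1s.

Bit 0: prefix='1' (no match yet)
Bit 1: prefix='11' (no match yet)
Bit 2: prefix='111' -> emit 'm', reset
Bit 3: prefix='0' (no match yet)
Bit 4: prefix='01' -> emit 'a', reset
Bit 5: prefix='1' (no match yet)
Bit 6: prefix='11' (no match yet)
Bit 7: prefix='110' (no match yet)
Bit 8: prefix='1101' -> emit 'f', reset
Bit 9: prefix='1' (no match yet)
Bit 10: prefix='10' -> emit 'e', reset
Bit 11: prefix='0' (no match yet)

Answer: 0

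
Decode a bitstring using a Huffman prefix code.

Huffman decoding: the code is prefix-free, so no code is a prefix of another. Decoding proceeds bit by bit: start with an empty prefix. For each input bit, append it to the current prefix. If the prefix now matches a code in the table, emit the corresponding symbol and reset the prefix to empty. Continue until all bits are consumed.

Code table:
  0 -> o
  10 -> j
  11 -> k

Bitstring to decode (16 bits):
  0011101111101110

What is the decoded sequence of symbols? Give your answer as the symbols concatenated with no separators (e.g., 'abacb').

Answer: ookjkkjkj

Derivation:
Bit 0: prefix='0' -> emit 'o', reset
Bit 1: prefix='0' -> emit 'o', reset
Bit 2: prefix='1' (no match yet)
Bit 3: prefix='11' -> emit 'k', reset
Bit 4: prefix='1' (no match yet)
Bit 5: prefix='10' -> emit 'j', reset
Bit 6: prefix='1' (no match yet)
Bit 7: prefix='11' -> emit 'k', reset
Bit 8: prefix='1' (no match yet)
Bit 9: prefix='11' -> emit 'k', reset
Bit 10: prefix='1' (no match yet)
Bit 11: prefix='10' -> emit 'j', reset
Bit 12: prefix='1' (no match yet)
Bit 13: prefix='11' -> emit 'k', reset
Bit 14: prefix='1' (no match yet)
Bit 15: prefix='10' -> emit 'j', reset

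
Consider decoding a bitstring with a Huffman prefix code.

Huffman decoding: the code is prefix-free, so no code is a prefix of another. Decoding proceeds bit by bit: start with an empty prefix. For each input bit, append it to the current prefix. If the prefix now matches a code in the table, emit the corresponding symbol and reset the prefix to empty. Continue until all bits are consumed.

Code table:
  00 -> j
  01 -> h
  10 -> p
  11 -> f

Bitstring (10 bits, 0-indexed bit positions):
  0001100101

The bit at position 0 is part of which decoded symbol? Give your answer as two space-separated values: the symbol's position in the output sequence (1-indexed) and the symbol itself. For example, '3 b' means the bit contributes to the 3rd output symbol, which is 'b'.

Bit 0: prefix='0' (no match yet)
Bit 1: prefix='00' -> emit 'j', reset
Bit 2: prefix='0' (no match yet)
Bit 3: prefix='01' -> emit 'h', reset
Bit 4: prefix='1' (no match yet)

Answer: 1 j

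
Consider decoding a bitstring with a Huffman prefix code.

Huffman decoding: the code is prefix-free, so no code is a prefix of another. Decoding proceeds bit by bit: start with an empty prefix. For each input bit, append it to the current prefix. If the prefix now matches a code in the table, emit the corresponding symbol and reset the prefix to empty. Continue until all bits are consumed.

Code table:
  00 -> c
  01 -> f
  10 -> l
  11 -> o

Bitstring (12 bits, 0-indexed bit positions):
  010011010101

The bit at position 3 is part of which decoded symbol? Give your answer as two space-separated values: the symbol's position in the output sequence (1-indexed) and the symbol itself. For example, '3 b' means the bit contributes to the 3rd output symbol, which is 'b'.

Answer: 2 c

Derivation:
Bit 0: prefix='0' (no match yet)
Bit 1: prefix='01' -> emit 'f', reset
Bit 2: prefix='0' (no match yet)
Bit 3: prefix='00' -> emit 'c', reset
Bit 4: prefix='1' (no match yet)
Bit 5: prefix='11' -> emit 'o', reset
Bit 6: prefix='0' (no match yet)
Bit 7: prefix='01' -> emit 'f', reset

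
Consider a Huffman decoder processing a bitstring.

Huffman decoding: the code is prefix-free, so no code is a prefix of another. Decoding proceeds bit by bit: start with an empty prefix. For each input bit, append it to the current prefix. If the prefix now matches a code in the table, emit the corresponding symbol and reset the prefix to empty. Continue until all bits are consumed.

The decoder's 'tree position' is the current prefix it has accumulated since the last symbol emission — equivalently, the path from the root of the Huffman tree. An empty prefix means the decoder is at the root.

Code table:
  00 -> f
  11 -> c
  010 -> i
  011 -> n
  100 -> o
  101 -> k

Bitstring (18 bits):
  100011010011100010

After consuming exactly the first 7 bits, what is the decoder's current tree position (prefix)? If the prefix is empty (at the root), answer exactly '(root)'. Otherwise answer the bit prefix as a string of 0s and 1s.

Bit 0: prefix='1' (no match yet)
Bit 1: prefix='10' (no match yet)
Bit 2: prefix='100' -> emit 'o', reset
Bit 3: prefix='0' (no match yet)
Bit 4: prefix='01' (no match yet)
Bit 5: prefix='011' -> emit 'n', reset
Bit 6: prefix='0' (no match yet)

Answer: 0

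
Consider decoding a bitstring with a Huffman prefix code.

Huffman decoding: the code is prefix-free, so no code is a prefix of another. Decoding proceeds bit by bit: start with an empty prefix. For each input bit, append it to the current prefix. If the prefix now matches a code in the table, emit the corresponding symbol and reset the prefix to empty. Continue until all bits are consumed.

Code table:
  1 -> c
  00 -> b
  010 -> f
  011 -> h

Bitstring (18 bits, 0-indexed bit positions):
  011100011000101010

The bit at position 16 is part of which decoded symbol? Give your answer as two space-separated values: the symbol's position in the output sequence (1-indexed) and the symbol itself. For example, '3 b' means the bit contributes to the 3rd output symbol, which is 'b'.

Bit 0: prefix='0' (no match yet)
Bit 1: prefix='01' (no match yet)
Bit 2: prefix='011' -> emit 'h', reset
Bit 3: prefix='1' -> emit 'c', reset
Bit 4: prefix='0' (no match yet)
Bit 5: prefix='00' -> emit 'b', reset
Bit 6: prefix='0' (no match yet)
Bit 7: prefix='01' (no match yet)
Bit 8: prefix='011' -> emit 'h', reset
Bit 9: prefix='0' (no match yet)
Bit 10: prefix='00' -> emit 'b', reset
Bit 11: prefix='0' (no match yet)
Bit 12: prefix='01' (no match yet)
Bit 13: prefix='010' -> emit 'f', reset
Bit 14: prefix='1' -> emit 'c', reset
Bit 15: prefix='0' (no match yet)
Bit 16: prefix='01' (no match yet)
Bit 17: prefix='010' -> emit 'f', reset

Answer: 8 f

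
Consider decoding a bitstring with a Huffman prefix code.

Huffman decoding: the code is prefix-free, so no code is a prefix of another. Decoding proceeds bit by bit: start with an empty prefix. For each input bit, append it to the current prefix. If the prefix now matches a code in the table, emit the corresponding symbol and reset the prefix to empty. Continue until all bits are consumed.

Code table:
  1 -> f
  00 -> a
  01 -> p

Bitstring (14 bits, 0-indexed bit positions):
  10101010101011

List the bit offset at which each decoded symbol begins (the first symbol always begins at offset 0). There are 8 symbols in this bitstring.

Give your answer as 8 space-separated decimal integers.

Answer: 0 1 3 5 7 9 11 13

Derivation:
Bit 0: prefix='1' -> emit 'f', reset
Bit 1: prefix='0' (no match yet)
Bit 2: prefix='01' -> emit 'p', reset
Bit 3: prefix='0' (no match yet)
Bit 4: prefix='01' -> emit 'p', reset
Bit 5: prefix='0' (no match yet)
Bit 6: prefix='01' -> emit 'p', reset
Bit 7: prefix='0' (no match yet)
Bit 8: prefix='01' -> emit 'p', reset
Bit 9: prefix='0' (no match yet)
Bit 10: prefix='01' -> emit 'p', reset
Bit 11: prefix='0' (no match yet)
Bit 12: prefix='01' -> emit 'p', reset
Bit 13: prefix='1' -> emit 'f', reset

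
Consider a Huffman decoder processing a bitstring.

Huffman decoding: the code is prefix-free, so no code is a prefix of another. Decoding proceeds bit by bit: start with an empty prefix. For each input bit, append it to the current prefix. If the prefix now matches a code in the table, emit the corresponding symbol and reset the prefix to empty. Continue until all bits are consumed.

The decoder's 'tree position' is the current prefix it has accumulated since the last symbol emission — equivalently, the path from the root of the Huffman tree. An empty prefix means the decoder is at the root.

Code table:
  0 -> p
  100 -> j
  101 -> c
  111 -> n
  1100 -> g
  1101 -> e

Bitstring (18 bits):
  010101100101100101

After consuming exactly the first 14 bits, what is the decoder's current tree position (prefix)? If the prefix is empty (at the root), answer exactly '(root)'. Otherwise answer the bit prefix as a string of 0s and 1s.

Answer: 10

Derivation:
Bit 0: prefix='0' -> emit 'p', reset
Bit 1: prefix='1' (no match yet)
Bit 2: prefix='10' (no match yet)
Bit 3: prefix='101' -> emit 'c', reset
Bit 4: prefix='0' -> emit 'p', reset
Bit 5: prefix='1' (no match yet)
Bit 6: prefix='11' (no match yet)
Bit 7: prefix='110' (no match yet)
Bit 8: prefix='1100' -> emit 'g', reset
Bit 9: prefix='1' (no match yet)
Bit 10: prefix='10' (no match yet)
Bit 11: prefix='101' -> emit 'c', reset
Bit 12: prefix='1' (no match yet)
Bit 13: prefix='10' (no match yet)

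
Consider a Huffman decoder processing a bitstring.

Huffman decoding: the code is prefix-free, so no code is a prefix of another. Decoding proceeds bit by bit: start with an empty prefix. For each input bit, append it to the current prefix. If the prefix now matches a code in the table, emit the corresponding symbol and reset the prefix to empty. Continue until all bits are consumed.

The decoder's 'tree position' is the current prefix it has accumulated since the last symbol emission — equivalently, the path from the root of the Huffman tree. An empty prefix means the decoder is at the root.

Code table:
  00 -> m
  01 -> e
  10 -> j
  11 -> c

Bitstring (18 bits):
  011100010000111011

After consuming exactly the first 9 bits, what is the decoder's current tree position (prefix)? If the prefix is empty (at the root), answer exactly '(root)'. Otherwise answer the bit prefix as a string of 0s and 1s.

Answer: 0

Derivation:
Bit 0: prefix='0' (no match yet)
Bit 1: prefix='01' -> emit 'e', reset
Bit 2: prefix='1' (no match yet)
Bit 3: prefix='11' -> emit 'c', reset
Bit 4: prefix='0' (no match yet)
Bit 5: prefix='00' -> emit 'm', reset
Bit 6: prefix='0' (no match yet)
Bit 7: prefix='01' -> emit 'e', reset
Bit 8: prefix='0' (no match yet)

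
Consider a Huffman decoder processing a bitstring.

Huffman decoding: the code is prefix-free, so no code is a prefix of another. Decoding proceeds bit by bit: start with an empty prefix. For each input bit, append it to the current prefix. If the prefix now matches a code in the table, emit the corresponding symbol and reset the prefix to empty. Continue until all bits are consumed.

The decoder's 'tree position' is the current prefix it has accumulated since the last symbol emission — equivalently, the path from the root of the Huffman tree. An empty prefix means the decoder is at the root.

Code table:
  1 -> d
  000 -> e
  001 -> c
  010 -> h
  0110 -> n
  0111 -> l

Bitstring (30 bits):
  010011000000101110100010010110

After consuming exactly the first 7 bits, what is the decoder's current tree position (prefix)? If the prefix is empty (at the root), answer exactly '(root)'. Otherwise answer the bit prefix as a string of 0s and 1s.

Bit 0: prefix='0' (no match yet)
Bit 1: prefix='01' (no match yet)
Bit 2: prefix='010' -> emit 'h', reset
Bit 3: prefix='0' (no match yet)
Bit 4: prefix='01' (no match yet)
Bit 5: prefix='011' (no match yet)
Bit 6: prefix='0110' -> emit 'n', reset

Answer: (root)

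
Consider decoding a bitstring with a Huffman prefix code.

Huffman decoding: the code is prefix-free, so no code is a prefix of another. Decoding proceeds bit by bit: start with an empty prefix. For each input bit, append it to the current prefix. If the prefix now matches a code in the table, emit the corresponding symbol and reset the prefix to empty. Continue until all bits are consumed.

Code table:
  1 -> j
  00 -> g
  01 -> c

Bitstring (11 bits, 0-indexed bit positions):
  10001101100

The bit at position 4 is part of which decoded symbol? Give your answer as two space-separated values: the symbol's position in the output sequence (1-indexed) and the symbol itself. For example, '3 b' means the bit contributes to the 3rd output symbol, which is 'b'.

Answer: 3 c

Derivation:
Bit 0: prefix='1' -> emit 'j', reset
Bit 1: prefix='0' (no match yet)
Bit 2: prefix='00' -> emit 'g', reset
Bit 3: prefix='0' (no match yet)
Bit 4: prefix='01' -> emit 'c', reset
Bit 5: prefix='1' -> emit 'j', reset
Bit 6: prefix='0' (no match yet)
Bit 7: prefix='01' -> emit 'c', reset
Bit 8: prefix='1' -> emit 'j', reset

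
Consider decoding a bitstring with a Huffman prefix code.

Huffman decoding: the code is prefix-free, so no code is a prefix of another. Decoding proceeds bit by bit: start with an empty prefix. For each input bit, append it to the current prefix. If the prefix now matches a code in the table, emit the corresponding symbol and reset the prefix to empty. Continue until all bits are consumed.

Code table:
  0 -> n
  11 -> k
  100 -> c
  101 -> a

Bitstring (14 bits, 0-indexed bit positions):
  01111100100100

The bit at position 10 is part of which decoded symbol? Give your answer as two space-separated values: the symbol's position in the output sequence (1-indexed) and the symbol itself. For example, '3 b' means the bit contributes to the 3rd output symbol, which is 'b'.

Bit 0: prefix='0' -> emit 'n', reset
Bit 1: prefix='1' (no match yet)
Bit 2: prefix='11' -> emit 'k', reset
Bit 3: prefix='1' (no match yet)
Bit 4: prefix='11' -> emit 'k', reset
Bit 5: prefix='1' (no match yet)
Bit 6: prefix='10' (no match yet)
Bit 7: prefix='100' -> emit 'c', reset
Bit 8: prefix='1' (no match yet)
Bit 9: prefix='10' (no match yet)
Bit 10: prefix='100' -> emit 'c', reset
Bit 11: prefix='1' (no match yet)
Bit 12: prefix='10' (no match yet)
Bit 13: prefix='100' -> emit 'c', reset

Answer: 5 c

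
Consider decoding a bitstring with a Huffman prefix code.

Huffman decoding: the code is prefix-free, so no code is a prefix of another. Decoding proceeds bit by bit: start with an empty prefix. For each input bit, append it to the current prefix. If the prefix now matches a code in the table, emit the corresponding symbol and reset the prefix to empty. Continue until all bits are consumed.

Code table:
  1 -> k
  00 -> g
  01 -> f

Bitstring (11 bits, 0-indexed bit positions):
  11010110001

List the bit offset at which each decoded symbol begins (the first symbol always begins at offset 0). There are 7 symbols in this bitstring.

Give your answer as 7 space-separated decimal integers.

Bit 0: prefix='1' -> emit 'k', reset
Bit 1: prefix='1' -> emit 'k', reset
Bit 2: prefix='0' (no match yet)
Bit 3: prefix='01' -> emit 'f', reset
Bit 4: prefix='0' (no match yet)
Bit 5: prefix='01' -> emit 'f', reset
Bit 6: prefix='1' -> emit 'k', reset
Bit 7: prefix='0' (no match yet)
Bit 8: prefix='00' -> emit 'g', reset
Bit 9: prefix='0' (no match yet)
Bit 10: prefix='01' -> emit 'f', reset

Answer: 0 1 2 4 6 7 9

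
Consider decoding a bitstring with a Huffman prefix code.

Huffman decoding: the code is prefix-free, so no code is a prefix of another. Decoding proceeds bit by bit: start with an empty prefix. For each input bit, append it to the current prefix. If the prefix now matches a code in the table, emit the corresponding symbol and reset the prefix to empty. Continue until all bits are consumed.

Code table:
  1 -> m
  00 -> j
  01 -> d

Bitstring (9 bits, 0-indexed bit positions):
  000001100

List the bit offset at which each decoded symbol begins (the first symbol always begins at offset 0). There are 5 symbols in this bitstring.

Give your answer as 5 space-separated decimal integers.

Bit 0: prefix='0' (no match yet)
Bit 1: prefix='00' -> emit 'j', reset
Bit 2: prefix='0' (no match yet)
Bit 3: prefix='00' -> emit 'j', reset
Bit 4: prefix='0' (no match yet)
Bit 5: prefix='01' -> emit 'd', reset
Bit 6: prefix='1' -> emit 'm', reset
Bit 7: prefix='0' (no match yet)
Bit 8: prefix='00' -> emit 'j', reset

Answer: 0 2 4 6 7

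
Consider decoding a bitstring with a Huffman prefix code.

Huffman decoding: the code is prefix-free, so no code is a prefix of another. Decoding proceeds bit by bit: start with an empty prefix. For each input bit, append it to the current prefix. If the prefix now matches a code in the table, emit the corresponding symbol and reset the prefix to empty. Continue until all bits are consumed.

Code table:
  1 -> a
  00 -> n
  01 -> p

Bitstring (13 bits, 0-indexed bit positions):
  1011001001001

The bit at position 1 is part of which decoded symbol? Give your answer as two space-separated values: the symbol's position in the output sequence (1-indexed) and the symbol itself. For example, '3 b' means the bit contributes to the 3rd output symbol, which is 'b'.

Bit 0: prefix='1' -> emit 'a', reset
Bit 1: prefix='0' (no match yet)
Bit 2: prefix='01' -> emit 'p', reset
Bit 3: prefix='1' -> emit 'a', reset
Bit 4: prefix='0' (no match yet)
Bit 5: prefix='00' -> emit 'n', reset

Answer: 2 p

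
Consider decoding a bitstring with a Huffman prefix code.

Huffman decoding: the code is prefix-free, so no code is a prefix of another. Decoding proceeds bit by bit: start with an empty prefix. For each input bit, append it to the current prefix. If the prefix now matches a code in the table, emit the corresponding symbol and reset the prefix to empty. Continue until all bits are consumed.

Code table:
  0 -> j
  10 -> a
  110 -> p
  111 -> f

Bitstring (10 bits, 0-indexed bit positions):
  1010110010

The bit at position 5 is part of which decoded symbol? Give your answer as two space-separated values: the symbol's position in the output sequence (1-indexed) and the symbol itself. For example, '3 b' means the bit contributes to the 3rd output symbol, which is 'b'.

Answer: 3 p

Derivation:
Bit 0: prefix='1' (no match yet)
Bit 1: prefix='10' -> emit 'a', reset
Bit 2: prefix='1' (no match yet)
Bit 3: prefix='10' -> emit 'a', reset
Bit 4: prefix='1' (no match yet)
Bit 5: prefix='11' (no match yet)
Bit 6: prefix='110' -> emit 'p', reset
Bit 7: prefix='0' -> emit 'j', reset
Bit 8: prefix='1' (no match yet)
Bit 9: prefix='10' -> emit 'a', reset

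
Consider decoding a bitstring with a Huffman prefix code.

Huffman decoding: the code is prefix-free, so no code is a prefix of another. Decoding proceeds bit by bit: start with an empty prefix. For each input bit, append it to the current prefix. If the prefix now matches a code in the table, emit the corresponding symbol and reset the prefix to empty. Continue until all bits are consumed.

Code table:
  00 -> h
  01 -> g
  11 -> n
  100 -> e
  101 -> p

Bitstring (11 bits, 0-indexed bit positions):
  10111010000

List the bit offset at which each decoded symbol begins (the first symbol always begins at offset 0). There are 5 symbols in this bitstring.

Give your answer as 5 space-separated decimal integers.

Answer: 0 3 5 7 9

Derivation:
Bit 0: prefix='1' (no match yet)
Bit 1: prefix='10' (no match yet)
Bit 2: prefix='101' -> emit 'p', reset
Bit 3: prefix='1' (no match yet)
Bit 4: prefix='11' -> emit 'n', reset
Bit 5: prefix='0' (no match yet)
Bit 6: prefix='01' -> emit 'g', reset
Bit 7: prefix='0' (no match yet)
Bit 8: prefix='00' -> emit 'h', reset
Bit 9: prefix='0' (no match yet)
Bit 10: prefix='00' -> emit 'h', reset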